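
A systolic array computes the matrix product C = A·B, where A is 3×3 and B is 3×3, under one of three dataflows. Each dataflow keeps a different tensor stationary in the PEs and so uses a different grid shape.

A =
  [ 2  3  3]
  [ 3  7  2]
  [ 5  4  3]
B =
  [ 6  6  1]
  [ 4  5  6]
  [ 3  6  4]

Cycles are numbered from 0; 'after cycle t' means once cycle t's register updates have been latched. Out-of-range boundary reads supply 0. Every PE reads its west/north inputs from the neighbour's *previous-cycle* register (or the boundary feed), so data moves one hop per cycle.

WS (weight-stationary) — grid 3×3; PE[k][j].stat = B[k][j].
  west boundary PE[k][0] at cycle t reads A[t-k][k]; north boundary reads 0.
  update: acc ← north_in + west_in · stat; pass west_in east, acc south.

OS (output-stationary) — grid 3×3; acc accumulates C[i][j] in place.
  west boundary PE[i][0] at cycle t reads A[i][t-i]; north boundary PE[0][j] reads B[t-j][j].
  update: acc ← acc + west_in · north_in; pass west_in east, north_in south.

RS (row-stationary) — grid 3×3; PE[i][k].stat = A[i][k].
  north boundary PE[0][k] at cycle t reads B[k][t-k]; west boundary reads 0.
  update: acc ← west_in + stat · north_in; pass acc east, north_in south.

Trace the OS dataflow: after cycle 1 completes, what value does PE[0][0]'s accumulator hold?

PE[0][0].acc = 24

OS (3×3). Following PE[0][0] plus its west/north inputs:
  after 0 — PE[0][0] acc=12, pass-E 2, pass-S 6
  after 1 — PE[0][0] acc=24, pass-E 3, pass-S 4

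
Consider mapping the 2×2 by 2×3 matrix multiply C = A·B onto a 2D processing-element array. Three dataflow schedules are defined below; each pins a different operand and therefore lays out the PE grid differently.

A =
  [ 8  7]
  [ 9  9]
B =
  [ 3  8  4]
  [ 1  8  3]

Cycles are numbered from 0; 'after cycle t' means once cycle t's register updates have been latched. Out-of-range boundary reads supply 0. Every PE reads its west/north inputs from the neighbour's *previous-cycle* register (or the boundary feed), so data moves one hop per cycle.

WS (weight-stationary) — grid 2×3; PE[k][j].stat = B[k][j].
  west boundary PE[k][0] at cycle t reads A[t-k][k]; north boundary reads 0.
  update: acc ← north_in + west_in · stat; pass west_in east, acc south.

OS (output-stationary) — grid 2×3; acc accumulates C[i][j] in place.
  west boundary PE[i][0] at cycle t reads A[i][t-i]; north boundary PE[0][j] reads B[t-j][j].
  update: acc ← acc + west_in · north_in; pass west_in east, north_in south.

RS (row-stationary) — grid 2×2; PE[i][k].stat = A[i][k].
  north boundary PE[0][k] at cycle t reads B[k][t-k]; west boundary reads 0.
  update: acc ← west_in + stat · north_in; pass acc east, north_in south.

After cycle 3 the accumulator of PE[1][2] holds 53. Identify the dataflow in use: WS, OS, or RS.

WS [2×3] PE[1][2] across cycles:
  c0 r1c2: 0 / 0 / 0
  c1 r1c2: 0 / 0 / 0
  c2 r1c2: 0 / 0 / 0
  c3 r1c2: 53 / 7 / 53
OS [2×3] PE[1][2] across cycles:
  c0 r1c2: 0 / 0 / 0
  c1 r1c2: 0 / 0 / 0
  c2 r1c2: 0 / 0 / 0
  c3 r1c2: 36 / 9 / 4
RS: PE[1][2] is outside its 2×2 grid.

dataflow = WS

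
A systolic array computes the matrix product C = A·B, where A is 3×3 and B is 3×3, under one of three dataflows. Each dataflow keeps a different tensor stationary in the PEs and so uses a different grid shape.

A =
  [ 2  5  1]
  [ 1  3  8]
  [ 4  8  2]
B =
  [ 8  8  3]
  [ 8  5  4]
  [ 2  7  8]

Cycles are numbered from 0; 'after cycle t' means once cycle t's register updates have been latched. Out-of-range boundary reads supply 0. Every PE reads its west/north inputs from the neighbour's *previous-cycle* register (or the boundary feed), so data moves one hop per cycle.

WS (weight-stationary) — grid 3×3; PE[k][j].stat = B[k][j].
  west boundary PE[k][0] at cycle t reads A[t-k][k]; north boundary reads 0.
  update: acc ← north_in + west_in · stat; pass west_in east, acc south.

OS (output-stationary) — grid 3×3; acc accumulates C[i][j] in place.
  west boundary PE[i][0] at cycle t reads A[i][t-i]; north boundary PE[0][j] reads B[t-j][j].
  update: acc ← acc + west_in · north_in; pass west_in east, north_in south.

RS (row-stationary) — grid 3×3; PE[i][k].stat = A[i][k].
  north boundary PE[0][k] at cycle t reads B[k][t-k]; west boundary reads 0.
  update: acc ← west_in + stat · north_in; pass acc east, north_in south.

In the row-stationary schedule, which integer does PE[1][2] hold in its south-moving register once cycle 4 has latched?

Tracing RS — 3×3 array, target PE[1][2]:
  after 0 — PE[0][2] acc=0, pass-E 0, pass-S 0
  after 0 — PE[1][1] acc=0, pass-E 0, pass-S 0
  after 0 — PE[1][2] acc=0, pass-E 0, pass-S 0
  after 1 — PE[0][2] acc=0, pass-E 0, pass-S 0
  after 1 — PE[1][1] acc=0, pass-E 0, pass-S 0
  after 1 — PE[1][2] acc=0, pass-E 0, pass-S 0
  after 2 — PE[0][2] acc=58, pass-E 58, pass-S 2
  after 2 — PE[1][1] acc=32, pass-E 32, pass-S 8
  after 2 — PE[1][2] acc=0, pass-E 0, pass-S 0
  after 3 — PE[0][2] acc=48, pass-E 48, pass-S 7
  after 3 — PE[1][1] acc=23, pass-E 23, pass-S 5
  after 3 — PE[1][2] acc=48, pass-E 48, pass-S 2
  after 4 — PE[0][2] acc=34, pass-E 34, pass-S 8
  after 4 — PE[1][1] acc=15, pass-E 15, pass-S 4
  after 4 — PE[1][2] acc=79, pass-E 79, pass-S 7

register = 7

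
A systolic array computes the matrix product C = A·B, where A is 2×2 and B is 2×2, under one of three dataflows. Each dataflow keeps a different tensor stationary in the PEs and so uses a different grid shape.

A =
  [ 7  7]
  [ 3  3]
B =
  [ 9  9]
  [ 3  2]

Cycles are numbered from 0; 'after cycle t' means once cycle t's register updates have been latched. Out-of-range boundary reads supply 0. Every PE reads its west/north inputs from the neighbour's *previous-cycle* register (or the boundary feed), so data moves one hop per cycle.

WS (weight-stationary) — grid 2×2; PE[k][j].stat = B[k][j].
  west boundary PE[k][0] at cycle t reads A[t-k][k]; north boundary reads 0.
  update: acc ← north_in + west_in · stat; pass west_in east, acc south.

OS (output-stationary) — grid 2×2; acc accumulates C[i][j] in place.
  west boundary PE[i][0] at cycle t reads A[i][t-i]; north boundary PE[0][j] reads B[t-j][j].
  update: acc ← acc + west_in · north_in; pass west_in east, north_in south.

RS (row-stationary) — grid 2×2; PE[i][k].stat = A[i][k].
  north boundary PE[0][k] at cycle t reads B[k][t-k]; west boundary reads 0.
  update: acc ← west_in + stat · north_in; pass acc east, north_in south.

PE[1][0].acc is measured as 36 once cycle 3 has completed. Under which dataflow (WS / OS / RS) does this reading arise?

dataflow = OS

WS [2×2] PE[1][0] across cycles:
  t=0 PE[1][0]: acc=0 h=0 v=0
  t=1 PE[1][0]: acc=84 h=7 v=84
  t=2 PE[1][0]: acc=36 h=3 v=36
  t=3 PE[1][0]: acc=0 h=0 v=0
OS [2×2] PE[1][0] across cycles:
  t=0 PE[1][0]: acc=0 h=0 v=0
  t=1 PE[1][0]: acc=27 h=3 v=9
  t=2 PE[1][0]: acc=36 h=3 v=3
  t=3 PE[1][0]: acc=36 h=0 v=0
RS [2×2] PE[1][0] across cycles:
  t=0 PE[1][0]: acc=0 h=0 v=0
  t=1 PE[1][0]: acc=27 h=27 v=9
  t=2 PE[1][0]: acc=27 h=27 v=9
  t=3 PE[1][0]: acc=0 h=0 v=0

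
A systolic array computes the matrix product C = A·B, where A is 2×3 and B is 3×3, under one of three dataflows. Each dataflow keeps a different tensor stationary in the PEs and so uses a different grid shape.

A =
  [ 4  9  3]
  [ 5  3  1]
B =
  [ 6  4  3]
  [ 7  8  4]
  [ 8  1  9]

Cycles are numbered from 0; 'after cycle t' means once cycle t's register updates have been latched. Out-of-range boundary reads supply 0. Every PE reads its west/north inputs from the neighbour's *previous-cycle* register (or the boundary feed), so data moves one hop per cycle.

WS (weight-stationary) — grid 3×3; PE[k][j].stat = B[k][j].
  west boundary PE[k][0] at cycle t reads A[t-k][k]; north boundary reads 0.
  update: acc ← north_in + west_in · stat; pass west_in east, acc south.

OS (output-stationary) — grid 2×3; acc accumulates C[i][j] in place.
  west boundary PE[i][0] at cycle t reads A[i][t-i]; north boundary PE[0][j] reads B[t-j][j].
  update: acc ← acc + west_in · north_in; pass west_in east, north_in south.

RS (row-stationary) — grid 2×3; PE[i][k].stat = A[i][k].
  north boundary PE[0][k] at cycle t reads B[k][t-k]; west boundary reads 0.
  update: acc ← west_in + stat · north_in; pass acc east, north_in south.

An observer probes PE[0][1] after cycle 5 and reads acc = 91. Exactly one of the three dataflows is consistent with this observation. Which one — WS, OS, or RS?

Under WS (3×3), PE[0][1]:
  @0  [0,1]  acc 0  |  →0  ↓0
  @1  [0,1]  acc 16  |  →4  ↓16
  @2  [0,1]  acc 20  |  →5  ↓20
  @3  [0,1]  acc 0  |  →0  ↓0
  @4  [0,1]  acc 0  |  →0  ↓0
  @5  [0,1]  acc 0  |  →0  ↓0
Under OS (2×3), PE[0][1]:
  @0  [0,1]  acc 0  |  →0  ↓0
  @1  [0,1]  acc 16  |  →4  ↓4
  @2  [0,1]  acc 88  |  →9  ↓8
  @3  [0,1]  acc 91  |  →3  ↓1
  @4  [0,1]  acc 91  |  →0  ↓0
  @5  [0,1]  acc 91  |  →0  ↓0
Under RS (2×3), PE[0][1]:
  @0  [0,1]  acc 0  |  →0  ↓0
  @1  [0,1]  acc 87  |  →87  ↓7
  @2  [0,1]  acc 88  |  →88  ↓8
  @3  [0,1]  acc 48  |  →48  ↓4
  @4  [0,1]  acc 0  |  →0  ↓0
  @5  [0,1]  acc 0  |  →0  ↓0

dataflow = OS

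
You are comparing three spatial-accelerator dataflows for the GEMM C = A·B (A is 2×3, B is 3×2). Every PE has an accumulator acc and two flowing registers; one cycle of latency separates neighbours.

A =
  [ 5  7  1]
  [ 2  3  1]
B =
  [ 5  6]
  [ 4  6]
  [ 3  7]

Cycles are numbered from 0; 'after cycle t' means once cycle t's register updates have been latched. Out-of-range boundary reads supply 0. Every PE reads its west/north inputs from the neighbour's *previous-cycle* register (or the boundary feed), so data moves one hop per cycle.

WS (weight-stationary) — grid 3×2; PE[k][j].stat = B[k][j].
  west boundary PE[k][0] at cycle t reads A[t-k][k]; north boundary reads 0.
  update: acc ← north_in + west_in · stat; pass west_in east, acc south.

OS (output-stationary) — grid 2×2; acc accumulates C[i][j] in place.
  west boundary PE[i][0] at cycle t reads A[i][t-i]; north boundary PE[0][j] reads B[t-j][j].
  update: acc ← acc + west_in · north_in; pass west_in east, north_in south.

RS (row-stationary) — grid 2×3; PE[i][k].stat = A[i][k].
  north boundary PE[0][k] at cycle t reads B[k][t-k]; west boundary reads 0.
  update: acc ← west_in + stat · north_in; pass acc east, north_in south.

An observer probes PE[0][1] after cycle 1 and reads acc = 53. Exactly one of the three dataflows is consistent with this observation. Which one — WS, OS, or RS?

dataflow = RS

WS [3×2] PE[0][1] across cycles:
  cycle 0: PE[0][1] → acc 0, east 0, south 0
  cycle 1: PE[0][1] → acc 30, east 5, south 30
OS [2×2] PE[0][1] across cycles:
  cycle 0: PE[0][1] → acc 0, east 0, south 0
  cycle 1: PE[0][1] → acc 30, east 5, south 6
RS [2×3] PE[0][1] across cycles:
  cycle 0: PE[0][1] → acc 0, east 0, south 0
  cycle 1: PE[0][1] → acc 53, east 53, south 4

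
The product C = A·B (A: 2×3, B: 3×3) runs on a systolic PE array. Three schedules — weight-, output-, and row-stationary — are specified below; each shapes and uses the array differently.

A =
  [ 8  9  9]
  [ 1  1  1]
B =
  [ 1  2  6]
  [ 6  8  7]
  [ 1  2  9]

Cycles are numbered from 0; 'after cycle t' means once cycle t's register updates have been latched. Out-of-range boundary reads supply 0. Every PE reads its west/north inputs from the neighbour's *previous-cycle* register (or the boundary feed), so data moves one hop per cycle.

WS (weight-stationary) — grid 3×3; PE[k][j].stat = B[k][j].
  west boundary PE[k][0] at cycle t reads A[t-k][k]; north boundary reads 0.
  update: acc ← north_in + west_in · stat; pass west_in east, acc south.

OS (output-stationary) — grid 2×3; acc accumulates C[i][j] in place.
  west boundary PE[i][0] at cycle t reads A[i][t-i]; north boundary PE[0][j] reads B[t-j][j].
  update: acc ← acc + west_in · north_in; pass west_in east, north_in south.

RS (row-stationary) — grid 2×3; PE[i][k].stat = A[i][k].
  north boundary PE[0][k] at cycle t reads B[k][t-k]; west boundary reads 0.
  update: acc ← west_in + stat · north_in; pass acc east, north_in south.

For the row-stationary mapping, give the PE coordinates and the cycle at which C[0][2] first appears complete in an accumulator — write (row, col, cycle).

RS — PE[0][2] is where C[0][2] collects:
  0: (0,2).acc=0  regs=<0,0>
  1: (0,2).acc=0  regs=<0,0>
  2: (0,2).acc=71  regs=<71,1>
  3: (0,2).acc=106  regs=<106,2>
  4: (0,2).acc=192  regs=<192,9>

(row, col, cycle) = (0, 2, 4)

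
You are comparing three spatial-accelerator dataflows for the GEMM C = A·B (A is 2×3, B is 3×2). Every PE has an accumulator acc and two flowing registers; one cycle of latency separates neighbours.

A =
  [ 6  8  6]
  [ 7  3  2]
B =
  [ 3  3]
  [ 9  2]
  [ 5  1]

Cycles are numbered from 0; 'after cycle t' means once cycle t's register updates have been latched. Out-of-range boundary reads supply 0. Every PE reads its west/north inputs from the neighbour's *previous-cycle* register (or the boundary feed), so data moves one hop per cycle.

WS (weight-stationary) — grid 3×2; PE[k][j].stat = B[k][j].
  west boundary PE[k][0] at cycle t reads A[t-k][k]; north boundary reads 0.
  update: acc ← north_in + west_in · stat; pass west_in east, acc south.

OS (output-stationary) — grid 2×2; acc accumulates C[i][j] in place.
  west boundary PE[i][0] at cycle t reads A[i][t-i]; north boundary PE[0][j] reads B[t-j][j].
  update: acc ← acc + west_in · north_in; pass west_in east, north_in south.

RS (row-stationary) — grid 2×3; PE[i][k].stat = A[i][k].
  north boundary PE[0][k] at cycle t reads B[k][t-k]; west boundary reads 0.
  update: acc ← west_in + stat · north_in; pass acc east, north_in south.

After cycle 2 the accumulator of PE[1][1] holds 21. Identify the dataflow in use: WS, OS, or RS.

dataflow = OS

Under WS (3×2), PE[1][1]:
  0: (1,1).acc=0  regs=<0,0>
  1: (1,1).acc=0  regs=<0,0>
  2: (1,1).acc=34  regs=<8,34>
Under OS (2×2), PE[1][1]:
  0: (1,1).acc=0  regs=<0,0>
  1: (1,1).acc=0  regs=<0,0>
  2: (1,1).acc=21  regs=<7,3>
Under RS (2×3), PE[1][1]:
  0: (1,1).acc=0  regs=<0,0>
  1: (1,1).acc=0  regs=<0,0>
  2: (1,1).acc=48  regs=<48,9>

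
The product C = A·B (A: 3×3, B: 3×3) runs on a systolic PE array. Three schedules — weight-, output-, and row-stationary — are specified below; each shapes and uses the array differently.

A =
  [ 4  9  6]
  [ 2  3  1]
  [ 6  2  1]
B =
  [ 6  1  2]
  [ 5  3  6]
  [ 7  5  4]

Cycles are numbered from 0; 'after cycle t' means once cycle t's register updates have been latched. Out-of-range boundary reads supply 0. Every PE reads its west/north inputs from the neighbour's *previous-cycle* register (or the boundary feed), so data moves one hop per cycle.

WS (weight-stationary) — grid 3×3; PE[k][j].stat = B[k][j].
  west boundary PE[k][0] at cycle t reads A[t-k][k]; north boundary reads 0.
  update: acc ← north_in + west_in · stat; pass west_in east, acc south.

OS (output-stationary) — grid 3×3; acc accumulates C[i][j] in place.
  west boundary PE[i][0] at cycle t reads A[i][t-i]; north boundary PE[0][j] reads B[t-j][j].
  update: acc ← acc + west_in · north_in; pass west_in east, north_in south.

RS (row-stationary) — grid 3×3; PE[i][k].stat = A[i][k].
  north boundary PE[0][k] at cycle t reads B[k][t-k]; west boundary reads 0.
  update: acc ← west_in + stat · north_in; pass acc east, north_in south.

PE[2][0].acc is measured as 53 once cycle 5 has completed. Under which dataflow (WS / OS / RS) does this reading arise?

Under WS (3×3), PE[2][0]:
  [0] (2,0) acc=0 (h:0 v:0)
  [1] (2,0) acc=0 (h:0 v:0)
  [2] (2,0) acc=111 (h:6 v:111)
  [3] (2,0) acc=34 (h:1 v:34)
  [4] (2,0) acc=53 (h:1 v:53)
  [5] (2,0) acc=0 (h:0 v:0)
Under OS (3×3), PE[2][0]:
  [0] (2,0) acc=0 (h:0 v:0)
  [1] (2,0) acc=0 (h:0 v:0)
  [2] (2,0) acc=36 (h:6 v:6)
  [3] (2,0) acc=46 (h:2 v:5)
  [4] (2,0) acc=53 (h:1 v:7)
  [5] (2,0) acc=53 (h:0 v:0)
Under RS (3×3), PE[2][0]:
  [0] (2,0) acc=0 (h:0 v:0)
  [1] (2,0) acc=0 (h:0 v:0)
  [2] (2,0) acc=36 (h:36 v:6)
  [3] (2,0) acc=6 (h:6 v:1)
  [4] (2,0) acc=12 (h:12 v:2)
  [5] (2,0) acc=0 (h:0 v:0)

dataflow = OS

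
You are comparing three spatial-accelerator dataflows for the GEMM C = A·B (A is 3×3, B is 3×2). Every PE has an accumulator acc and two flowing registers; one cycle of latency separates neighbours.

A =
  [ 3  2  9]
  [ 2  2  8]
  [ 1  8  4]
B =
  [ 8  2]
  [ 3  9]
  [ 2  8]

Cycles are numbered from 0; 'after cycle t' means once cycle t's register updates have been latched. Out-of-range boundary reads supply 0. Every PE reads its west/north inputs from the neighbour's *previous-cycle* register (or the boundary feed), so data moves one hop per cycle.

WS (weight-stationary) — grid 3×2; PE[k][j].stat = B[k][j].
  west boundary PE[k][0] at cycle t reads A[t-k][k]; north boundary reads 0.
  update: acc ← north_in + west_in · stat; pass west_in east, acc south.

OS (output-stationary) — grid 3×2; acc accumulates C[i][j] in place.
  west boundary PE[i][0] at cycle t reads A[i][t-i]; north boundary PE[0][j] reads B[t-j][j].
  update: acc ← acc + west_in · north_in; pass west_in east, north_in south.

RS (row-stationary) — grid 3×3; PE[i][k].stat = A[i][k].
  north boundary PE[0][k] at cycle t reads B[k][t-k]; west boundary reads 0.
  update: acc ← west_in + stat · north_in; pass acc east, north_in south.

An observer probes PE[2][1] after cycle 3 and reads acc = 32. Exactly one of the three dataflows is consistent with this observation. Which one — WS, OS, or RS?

— WS: 3×2; PE[2][1] trace:
  @0  [2,1]  acc 0  |  →0  ↓0
  @1  [2,1]  acc 0  |  →0  ↓0
  @2  [2,1]  acc 0  |  →0  ↓0
  @3  [2,1]  acc 96  |  →9  ↓96
— OS: 3×2; PE[2][1] trace:
  @0  [2,1]  acc 0  |  →0  ↓0
  @1  [2,1]  acc 0  |  →0  ↓0
  @2  [2,1]  acc 0  |  →0  ↓0
  @3  [2,1]  acc 2  |  →1  ↓2
— RS: 3×3; PE[2][1] trace:
  @0  [2,1]  acc 0  |  →0  ↓0
  @1  [2,1]  acc 0  |  →0  ↓0
  @2  [2,1]  acc 0  |  →0  ↓0
  @3  [2,1]  acc 32  |  →32  ↓3

dataflow = RS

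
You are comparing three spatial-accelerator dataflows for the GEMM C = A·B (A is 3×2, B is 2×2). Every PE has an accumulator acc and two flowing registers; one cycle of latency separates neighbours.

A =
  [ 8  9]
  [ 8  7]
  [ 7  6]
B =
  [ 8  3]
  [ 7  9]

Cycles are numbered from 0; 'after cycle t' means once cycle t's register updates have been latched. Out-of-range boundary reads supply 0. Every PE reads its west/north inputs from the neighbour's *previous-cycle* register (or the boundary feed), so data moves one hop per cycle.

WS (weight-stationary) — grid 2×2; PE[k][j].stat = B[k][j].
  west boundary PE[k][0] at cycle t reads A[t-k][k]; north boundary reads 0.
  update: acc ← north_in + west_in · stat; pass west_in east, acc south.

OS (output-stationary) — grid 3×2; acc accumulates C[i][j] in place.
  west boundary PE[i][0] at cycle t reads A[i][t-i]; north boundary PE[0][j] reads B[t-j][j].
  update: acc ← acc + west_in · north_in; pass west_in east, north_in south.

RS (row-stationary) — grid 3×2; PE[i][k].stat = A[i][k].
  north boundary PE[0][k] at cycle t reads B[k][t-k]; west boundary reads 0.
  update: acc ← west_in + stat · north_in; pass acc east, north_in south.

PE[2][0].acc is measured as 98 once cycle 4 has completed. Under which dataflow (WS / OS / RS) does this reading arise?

dataflow = OS

— WS: 2×2 array has no PE[2][0].
Under OS (3×2), PE[2][0]:
  t=0 PE[2][0]: acc=0 h=0 v=0
  t=1 PE[2][0]: acc=0 h=0 v=0
  t=2 PE[2][0]: acc=56 h=7 v=8
  t=3 PE[2][0]: acc=98 h=6 v=7
  t=4 PE[2][0]: acc=98 h=0 v=0
Under RS (3×2), PE[2][0]:
  t=0 PE[2][0]: acc=0 h=0 v=0
  t=1 PE[2][0]: acc=0 h=0 v=0
  t=2 PE[2][0]: acc=56 h=56 v=8
  t=3 PE[2][0]: acc=21 h=21 v=3
  t=4 PE[2][0]: acc=0 h=0 v=0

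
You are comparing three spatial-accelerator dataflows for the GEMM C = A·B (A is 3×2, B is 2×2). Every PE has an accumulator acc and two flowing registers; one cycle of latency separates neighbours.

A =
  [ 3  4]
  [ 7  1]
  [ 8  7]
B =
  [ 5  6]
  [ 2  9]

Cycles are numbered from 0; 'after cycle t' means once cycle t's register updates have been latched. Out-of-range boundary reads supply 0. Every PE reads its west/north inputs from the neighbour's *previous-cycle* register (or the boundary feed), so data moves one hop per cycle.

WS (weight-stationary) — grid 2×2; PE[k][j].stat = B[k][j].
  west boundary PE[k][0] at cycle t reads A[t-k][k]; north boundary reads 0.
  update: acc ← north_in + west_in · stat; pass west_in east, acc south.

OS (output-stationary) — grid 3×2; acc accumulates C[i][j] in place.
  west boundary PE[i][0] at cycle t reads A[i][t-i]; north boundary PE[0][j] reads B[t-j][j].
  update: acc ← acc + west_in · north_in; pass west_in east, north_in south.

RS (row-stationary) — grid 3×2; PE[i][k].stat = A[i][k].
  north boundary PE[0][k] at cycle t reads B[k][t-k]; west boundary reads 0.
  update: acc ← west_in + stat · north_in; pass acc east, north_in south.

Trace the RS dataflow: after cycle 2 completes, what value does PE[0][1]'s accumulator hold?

PE[0][1].acc = 54

Tracing RS — 3×2 array, target PE[0][1]:
  0: (0,0).acc=15  regs=<15,5>
  0: (0,1).acc=0  regs=<0,0>
  1: (0,0).acc=18  regs=<18,6>
  1: (0,1).acc=23  regs=<23,2>
  2: (0,0).acc=0  regs=<0,0>
  2: (0,1).acc=54  regs=<54,9>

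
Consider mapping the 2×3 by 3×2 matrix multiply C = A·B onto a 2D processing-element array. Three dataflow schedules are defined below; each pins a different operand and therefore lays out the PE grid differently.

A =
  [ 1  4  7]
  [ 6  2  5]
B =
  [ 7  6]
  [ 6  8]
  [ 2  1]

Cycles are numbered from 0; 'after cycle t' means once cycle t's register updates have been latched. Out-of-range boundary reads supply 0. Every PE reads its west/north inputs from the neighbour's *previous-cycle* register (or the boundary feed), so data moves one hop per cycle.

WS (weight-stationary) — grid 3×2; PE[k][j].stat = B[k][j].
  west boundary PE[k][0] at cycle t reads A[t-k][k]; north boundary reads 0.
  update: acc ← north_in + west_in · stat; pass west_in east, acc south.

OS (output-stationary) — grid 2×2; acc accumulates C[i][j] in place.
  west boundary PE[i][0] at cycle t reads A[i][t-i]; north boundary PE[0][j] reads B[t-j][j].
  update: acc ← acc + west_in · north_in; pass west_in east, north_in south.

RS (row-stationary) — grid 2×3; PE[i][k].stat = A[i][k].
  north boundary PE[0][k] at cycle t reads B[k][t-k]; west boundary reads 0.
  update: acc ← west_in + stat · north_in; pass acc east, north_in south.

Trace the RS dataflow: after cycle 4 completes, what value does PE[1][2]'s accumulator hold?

PE[1][2].acc = 57

Tracing RS — 2×3 array, target PE[1][2]:
  t=0 PE[0][2]: acc=0 h=0 v=0
  t=0 PE[1][1]: acc=0 h=0 v=0
  t=0 PE[1][2]: acc=0 h=0 v=0
  t=1 PE[0][2]: acc=0 h=0 v=0
  t=1 PE[1][1]: acc=0 h=0 v=0
  t=1 PE[1][2]: acc=0 h=0 v=0
  t=2 PE[0][2]: acc=45 h=45 v=2
  t=2 PE[1][1]: acc=54 h=54 v=6
  t=2 PE[1][2]: acc=0 h=0 v=0
  t=3 PE[0][2]: acc=45 h=45 v=1
  t=3 PE[1][1]: acc=52 h=52 v=8
  t=3 PE[1][2]: acc=64 h=64 v=2
  t=4 PE[0][2]: acc=0 h=0 v=0
  t=4 PE[1][1]: acc=0 h=0 v=0
  t=4 PE[1][2]: acc=57 h=57 v=1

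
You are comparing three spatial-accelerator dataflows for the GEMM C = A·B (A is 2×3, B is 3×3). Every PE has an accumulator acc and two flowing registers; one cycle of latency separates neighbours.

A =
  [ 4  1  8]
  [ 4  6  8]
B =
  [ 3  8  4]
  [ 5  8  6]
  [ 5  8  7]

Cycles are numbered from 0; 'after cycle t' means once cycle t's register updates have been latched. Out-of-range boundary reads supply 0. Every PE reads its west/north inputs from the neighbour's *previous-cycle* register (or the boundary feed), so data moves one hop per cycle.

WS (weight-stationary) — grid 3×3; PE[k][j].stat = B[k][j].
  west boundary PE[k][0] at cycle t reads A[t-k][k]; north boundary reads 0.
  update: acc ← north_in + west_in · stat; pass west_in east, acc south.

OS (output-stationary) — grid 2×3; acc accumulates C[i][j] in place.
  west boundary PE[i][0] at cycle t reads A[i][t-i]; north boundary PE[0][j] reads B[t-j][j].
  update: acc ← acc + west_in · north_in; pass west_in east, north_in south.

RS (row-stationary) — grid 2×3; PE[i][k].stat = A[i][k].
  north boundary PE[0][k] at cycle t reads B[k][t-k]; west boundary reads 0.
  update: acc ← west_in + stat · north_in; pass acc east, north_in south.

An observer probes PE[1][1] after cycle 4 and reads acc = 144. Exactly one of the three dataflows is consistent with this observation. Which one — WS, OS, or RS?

WS [3×3] PE[1][1] across cycles:
  [0] (1,1) acc=0 (h:0 v:0)
  [1] (1,1) acc=0 (h:0 v:0)
  [2] (1,1) acc=40 (h:1 v:40)
  [3] (1,1) acc=80 (h:6 v:80)
  [4] (1,1) acc=0 (h:0 v:0)
OS [2×3] PE[1][1] across cycles:
  [0] (1,1) acc=0 (h:0 v:0)
  [1] (1,1) acc=0 (h:0 v:0)
  [2] (1,1) acc=32 (h:4 v:8)
  [3] (1,1) acc=80 (h:6 v:8)
  [4] (1,1) acc=144 (h:8 v:8)
RS [2×3] PE[1][1] across cycles:
  [0] (1,1) acc=0 (h:0 v:0)
  [1] (1,1) acc=0 (h:0 v:0)
  [2] (1,1) acc=42 (h:42 v:5)
  [3] (1,1) acc=80 (h:80 v:8)
  [4] (1,1) acc=52 (h:52 v:6)

dataflow = OS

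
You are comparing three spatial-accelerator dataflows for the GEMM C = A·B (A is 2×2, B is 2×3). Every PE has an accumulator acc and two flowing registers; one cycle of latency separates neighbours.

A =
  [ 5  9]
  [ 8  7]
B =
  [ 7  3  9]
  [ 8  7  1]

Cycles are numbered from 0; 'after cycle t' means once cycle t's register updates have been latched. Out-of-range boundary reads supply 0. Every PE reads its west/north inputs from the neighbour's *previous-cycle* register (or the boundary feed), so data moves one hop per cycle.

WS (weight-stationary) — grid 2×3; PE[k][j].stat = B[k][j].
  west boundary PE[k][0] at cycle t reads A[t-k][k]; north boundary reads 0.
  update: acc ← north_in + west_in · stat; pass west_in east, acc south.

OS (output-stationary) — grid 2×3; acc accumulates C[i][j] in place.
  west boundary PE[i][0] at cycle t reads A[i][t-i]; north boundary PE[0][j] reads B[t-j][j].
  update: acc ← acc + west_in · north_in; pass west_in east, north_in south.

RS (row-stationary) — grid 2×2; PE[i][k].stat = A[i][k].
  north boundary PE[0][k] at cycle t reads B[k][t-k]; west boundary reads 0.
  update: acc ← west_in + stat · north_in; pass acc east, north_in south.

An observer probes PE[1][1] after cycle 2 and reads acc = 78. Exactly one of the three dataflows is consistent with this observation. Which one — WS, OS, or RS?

dataflow = WS

Under WS (2×3), PE[1][1]:
  after 0 — PE[1][1] acc=0, pass-E 0, pass-S 0
  after 1 — PE[1][1] acc=0, pass-E 0, pass-S 0
  after 2 — PE[1][1] acc=78, pass-E 9, pass-S 78
Under OS (2×3), PE[1][1]:
  after 0 — PE[1][1] acc=0, pass-E 0, pass-S 0
  after 1 — PE[1][1] acc=0, pass-E 0, pass-S 0
  after 2 — PE[1][1] acc=24, pass-E 8, pass-S 3
Under RS (2×2), PE[1][1]:
  after 0 — PE[1][1] acc=0, pass-E 0, pass-S 0
  after 1 — PE[1][1] acc=0, pass-E 0, pass-S 0
  after 2 — PE[1][1] acc=112, pass-E 112, pass-S 8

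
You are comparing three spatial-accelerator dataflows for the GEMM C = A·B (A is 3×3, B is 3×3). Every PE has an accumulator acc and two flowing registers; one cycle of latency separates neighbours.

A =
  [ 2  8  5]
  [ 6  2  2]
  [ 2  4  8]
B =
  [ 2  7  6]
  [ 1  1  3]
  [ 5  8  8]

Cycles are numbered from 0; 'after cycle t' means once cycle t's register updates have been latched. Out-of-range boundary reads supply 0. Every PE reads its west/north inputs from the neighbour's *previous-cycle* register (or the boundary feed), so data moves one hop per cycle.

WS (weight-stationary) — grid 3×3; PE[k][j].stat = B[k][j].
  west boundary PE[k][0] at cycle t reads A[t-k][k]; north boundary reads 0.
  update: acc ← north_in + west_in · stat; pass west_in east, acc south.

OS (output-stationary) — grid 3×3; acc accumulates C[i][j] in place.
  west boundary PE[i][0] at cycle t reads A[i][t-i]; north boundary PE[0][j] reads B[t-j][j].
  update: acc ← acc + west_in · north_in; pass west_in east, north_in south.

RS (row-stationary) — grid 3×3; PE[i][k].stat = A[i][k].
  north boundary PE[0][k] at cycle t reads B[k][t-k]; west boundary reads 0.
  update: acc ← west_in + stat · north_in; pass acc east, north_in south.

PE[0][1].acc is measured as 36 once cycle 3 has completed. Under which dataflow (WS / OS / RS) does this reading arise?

dataflow = RS

Under WS (3×3), PE[0][1]:
  [0] (0,1) acc=0 (h:0 v:0)
  [1] (0,1) acc=14 (h:2 v:14)
  [2] (0,1) acc=42 (h:6 v:42)
  [3] (0,1) acc=14 (h:2 v:14)
Under OS (3×3), PE[0][1]:
  [0] (0,1) acc=0 (h:0 v:0)
  [1] (0,1) acc=14 (h:2 v:7)
  [2] (0,1) acc=22 (h:8 v:1)
  [3] (0,1) acc=62 (h:5 v:8)
Under RS (3×3), PE[0][1]:
  [0] (0,1) acc=0 (h:0 v:0)
  [1] (0,1) acc=12 (h:12 v:1)
  [2] (0,1) acc=22 (h:22 v:1)
  [3] (0,1) acc=36 (h:36 v:3)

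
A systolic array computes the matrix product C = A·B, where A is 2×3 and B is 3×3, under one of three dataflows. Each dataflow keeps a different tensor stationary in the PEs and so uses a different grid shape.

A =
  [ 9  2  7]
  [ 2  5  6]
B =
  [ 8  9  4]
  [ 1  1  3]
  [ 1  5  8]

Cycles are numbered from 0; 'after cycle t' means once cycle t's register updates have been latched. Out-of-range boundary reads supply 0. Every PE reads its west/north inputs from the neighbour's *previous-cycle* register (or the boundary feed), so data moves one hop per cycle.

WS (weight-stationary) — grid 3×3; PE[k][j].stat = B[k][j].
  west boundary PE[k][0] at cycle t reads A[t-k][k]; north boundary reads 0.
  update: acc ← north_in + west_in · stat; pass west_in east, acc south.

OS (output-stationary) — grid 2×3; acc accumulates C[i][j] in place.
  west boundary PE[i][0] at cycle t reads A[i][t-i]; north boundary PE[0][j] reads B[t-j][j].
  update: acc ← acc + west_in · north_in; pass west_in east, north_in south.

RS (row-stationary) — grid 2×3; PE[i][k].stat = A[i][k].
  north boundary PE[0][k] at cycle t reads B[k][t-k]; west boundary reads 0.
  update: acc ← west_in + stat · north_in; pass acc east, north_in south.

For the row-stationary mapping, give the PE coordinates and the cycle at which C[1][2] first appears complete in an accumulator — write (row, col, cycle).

RS — PE[1][2] is where C[1][2] collects:
  t=0 PE[1][2]: acc=0 h=0 v=0
  t=1 PE[1][2]: acc=0 h=0 v=0
  t=2 PE[1][2]: acc=0 h=0 v=0
  t=3 PE[1][2]: acc=27 h=27 v=1
  t=4 PE[1][2]: acc=53 h=53 v=5
  t=5 PE[1][2]: acc=71 h=71 v=8

(row, col, cycle) = (1, 2, 5)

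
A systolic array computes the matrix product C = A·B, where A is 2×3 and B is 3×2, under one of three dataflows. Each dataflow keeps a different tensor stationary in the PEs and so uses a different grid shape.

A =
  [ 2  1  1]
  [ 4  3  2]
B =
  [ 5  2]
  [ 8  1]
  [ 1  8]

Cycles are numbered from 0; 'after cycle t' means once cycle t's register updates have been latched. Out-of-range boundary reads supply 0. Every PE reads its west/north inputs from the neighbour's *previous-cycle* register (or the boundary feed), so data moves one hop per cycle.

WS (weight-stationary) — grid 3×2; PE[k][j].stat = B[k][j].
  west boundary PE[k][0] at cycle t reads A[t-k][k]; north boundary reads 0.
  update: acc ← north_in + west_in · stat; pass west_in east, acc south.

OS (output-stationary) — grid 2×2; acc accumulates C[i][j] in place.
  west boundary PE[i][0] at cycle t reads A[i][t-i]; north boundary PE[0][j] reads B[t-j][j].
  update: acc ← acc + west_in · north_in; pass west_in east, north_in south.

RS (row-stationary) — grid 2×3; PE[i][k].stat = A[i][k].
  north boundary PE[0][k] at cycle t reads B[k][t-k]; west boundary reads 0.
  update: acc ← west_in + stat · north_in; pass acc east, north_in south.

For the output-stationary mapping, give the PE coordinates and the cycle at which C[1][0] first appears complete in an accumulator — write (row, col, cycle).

(row, col, cycle) = (1, 0, 3)

Under OS, C[1][0] lands at PE[1][0]:
  step 0 · PE1,0: acc=0; fwd→0 fwd↓0
  step 1 · PE1,0: acc=20; fwd→4 fwd↓5
  step 2 · PE1,0: acc=44; fwd→3 fwd↓8
  step 3 · PE1,0: acc=46; fwd→2 fwd↓1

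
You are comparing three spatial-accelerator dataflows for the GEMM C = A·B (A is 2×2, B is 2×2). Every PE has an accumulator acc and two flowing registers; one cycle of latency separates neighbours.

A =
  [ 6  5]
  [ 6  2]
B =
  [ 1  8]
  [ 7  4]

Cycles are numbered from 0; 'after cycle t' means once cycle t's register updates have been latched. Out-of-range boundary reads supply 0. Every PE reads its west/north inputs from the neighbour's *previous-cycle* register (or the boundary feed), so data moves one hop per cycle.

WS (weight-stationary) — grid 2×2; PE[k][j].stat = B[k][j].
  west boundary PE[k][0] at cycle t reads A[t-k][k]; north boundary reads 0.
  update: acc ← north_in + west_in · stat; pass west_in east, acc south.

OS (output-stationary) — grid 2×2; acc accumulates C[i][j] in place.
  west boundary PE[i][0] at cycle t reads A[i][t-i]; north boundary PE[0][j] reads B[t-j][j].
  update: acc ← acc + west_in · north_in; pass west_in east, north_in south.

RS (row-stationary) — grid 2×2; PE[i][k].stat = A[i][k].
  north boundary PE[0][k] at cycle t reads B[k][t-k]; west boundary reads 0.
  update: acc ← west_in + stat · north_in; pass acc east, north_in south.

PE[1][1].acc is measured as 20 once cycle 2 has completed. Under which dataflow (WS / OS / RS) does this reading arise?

dataflow = RS

WS [2×2] PE[1][1] across cycles:
  after 0 — PE[1][1] acc=0, pass-E 0, pass-S 0
  after 1 — PE[1][1] acc=0, pass-E 0, pass-S 0
  after 2 — PE[1][1] acc=68, pass-E 5, pass-S 68
OS [2×2] PE[1][1] across cycles:
  after 0 — PE[1][1] acc=0, pass-E 0, pass-S 0
  after 1 — PE[1][1] acc=0, pass-E 0, pass-S 0
  after 2 — PE[1][1] acc=48, pass-E 6, pass-S 8
RS [2×2] PE[1][1] across cycles:
  after 0 — PE[1][1] acc=0, pass-E 0, pass-S 0
  after 1 — PE[1][1] acc=0, pass-E 0, pass-S 0
  after 2 — PE[1][1] acc=20, pass-E 20, pass-S 7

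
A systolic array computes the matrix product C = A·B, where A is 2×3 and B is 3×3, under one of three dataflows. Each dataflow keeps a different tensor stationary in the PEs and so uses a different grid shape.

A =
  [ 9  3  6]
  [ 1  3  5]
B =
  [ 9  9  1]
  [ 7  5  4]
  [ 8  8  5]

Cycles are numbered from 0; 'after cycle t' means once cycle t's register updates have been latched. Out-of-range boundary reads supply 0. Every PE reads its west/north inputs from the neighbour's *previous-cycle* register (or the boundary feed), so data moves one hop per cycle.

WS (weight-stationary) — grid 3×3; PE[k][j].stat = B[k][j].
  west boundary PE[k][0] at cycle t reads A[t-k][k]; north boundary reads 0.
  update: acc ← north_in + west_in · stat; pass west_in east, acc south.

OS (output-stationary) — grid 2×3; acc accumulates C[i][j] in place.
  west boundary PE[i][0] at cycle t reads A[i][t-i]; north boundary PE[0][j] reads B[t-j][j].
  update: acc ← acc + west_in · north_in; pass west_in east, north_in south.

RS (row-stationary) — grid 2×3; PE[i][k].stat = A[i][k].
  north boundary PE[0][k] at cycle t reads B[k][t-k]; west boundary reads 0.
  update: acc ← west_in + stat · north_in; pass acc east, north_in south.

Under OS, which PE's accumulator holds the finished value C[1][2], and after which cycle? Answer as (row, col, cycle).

Under OS, C[1][2] lands at PE[1][2]:
  0: (1,2).acc=0  regs=<0,0>
  1: (1,2).acc=0  regs=<0,0>
  2: (1,2).acc=0  regs=<0,0>
  3: (1,2).acc=1  regs=<1,1>
  4: (1,2).acc=13  regs=<3,4>
  5: (1,2).acc=38  regs=<5,5>

(row, col, cycle) = (1, 2, 5)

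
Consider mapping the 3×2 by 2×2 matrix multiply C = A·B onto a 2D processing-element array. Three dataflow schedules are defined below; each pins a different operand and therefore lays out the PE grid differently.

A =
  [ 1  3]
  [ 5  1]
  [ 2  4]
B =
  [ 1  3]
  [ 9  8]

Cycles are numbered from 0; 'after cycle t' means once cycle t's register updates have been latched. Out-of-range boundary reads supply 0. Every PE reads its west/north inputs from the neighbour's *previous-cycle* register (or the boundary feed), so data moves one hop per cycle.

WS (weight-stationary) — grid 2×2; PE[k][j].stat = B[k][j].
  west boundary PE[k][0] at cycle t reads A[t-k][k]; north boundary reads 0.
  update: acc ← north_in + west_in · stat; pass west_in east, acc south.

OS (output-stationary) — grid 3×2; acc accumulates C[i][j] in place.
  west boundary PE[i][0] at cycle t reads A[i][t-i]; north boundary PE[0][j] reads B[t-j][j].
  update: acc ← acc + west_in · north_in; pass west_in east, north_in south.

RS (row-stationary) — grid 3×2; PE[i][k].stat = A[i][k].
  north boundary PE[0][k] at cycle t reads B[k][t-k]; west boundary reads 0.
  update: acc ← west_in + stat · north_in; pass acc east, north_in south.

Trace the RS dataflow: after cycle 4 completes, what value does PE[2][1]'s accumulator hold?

RS 3×2: PE[2][1] cycle-by-cycle (with neighbour feeds):
  cycle 0: PE[1][1] → acc 0, east 0, south 0
  cycle 0: PE[2][0] → acc 0, east 0, south 0
  cycle 0: PE[2][1] → acc 0, east 0, south 0
  cycle 1: PE[1][1] → acc 0, east 0, south 0
  cycle 1: PE[2][0] → acc 0, east 0, south 0
  cycle 1: PE[2][1] → acc 0, east 0, south 0
  cycle 2: PE[1][1] → acc 14, east 14, south 9
  cycle 2: PE[2][0] → acc 2, east 2, south 1
  cycle 2: PE[2][1] → acc 0, east 0, south 0
  cycle 3: PE[1][1] → acc 23, east 23, south 8
  cycle 3: PE[2][0] → acc 6, east 6, south 3
  cycle 3: PE[2][1] → acc 38, east 38, south 9
  cycle 4: PE[1][1] → acc 0, east 0, south 0
  cycle 4: PE[2][0] → acc 0, east 0, south 0
  cycle 4: PE[2][1] → acc 38, east 38, south 8

PE[2][1].acc = 38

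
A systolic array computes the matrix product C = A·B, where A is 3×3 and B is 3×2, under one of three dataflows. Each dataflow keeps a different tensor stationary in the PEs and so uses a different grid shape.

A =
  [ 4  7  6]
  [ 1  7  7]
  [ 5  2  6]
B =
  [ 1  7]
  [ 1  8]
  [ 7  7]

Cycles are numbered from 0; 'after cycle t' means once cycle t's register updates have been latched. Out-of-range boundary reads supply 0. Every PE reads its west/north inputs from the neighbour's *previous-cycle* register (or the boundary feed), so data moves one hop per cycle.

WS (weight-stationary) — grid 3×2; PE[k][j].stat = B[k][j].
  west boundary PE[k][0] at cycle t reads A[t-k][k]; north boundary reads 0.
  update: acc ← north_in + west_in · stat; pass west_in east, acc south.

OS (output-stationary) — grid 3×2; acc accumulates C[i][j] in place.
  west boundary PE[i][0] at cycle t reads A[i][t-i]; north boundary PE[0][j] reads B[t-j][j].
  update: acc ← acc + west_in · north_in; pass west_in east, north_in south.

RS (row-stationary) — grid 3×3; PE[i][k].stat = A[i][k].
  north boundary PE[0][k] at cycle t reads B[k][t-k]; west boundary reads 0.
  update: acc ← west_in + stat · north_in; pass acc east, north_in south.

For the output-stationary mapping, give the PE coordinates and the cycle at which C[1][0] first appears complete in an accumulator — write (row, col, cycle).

(row, col, cycle) = (1, 0, 3)

Under OS, C[1][0] lands at PE[1][0]:
  c0 r1c0: 0 / 0 / 0
  c1 r1c0: 1 / 1 / 1
  c2 r1c0: 8 / 7 / 1
  c3 r1c0: 57 / 7 / 7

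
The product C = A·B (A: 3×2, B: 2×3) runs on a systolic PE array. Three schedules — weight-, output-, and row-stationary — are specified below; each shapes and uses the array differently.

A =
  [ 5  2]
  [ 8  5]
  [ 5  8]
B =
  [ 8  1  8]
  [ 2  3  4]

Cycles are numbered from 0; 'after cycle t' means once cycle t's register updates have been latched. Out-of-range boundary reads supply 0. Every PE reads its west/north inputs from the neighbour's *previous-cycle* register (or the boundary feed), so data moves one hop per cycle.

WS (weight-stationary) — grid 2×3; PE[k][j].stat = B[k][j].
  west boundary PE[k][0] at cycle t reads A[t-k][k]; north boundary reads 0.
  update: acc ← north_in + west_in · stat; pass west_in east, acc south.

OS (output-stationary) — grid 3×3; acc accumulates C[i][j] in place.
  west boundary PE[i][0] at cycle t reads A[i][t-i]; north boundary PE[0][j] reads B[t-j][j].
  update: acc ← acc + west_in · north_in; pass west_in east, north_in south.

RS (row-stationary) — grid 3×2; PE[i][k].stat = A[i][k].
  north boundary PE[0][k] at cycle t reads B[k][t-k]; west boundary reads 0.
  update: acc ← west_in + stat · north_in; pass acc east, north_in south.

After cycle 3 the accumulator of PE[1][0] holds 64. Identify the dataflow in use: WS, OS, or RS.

WS [2×3] PE[1][0] across cycles:
  0: (1,0).acc=0  regs=<0,0>
  1: (1,0).acc=44  regs=<2,44>
  2: (1,0).acc=74  regs=<5,74>
  3: (1,0).acc=56  regs=<8,56>
OS [3×3] PE[1][0] across cycles:
  0: (1,0).acc=0  regs=<0,0>
  1: (1,0).acc=64  regs=<8,8>
  2: (1,0).acc=74  regs=<5,2>
  3: (1,0).acc=74  regs=<0,0>
RS [3×2] PE[1][0] across cycles:
  0: (1,0).acc=0  regs=<0,0>
  1: (1,0).acc=64  regs=<64,8>
  2: (1,0).acc=8  regs=<8,1>
  3: (1,0).acc=64  regs=<64,8>

dataflow = RS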